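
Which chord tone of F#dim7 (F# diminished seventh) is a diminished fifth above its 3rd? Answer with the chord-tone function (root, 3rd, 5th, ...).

F#dim7: F#–A–C–Eb.
The 3rd is A. A diminished fifth above A is Eb.
Eb is the chord's 7th.

7th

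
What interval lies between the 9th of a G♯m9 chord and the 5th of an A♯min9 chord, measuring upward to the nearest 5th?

perfect fifth

G♯m9 has A♯ as its 9th, and A♯min9 has E♯ as its 5th.
Counting 5 letters and 7 half steps from A♯ gives a perfect fifth.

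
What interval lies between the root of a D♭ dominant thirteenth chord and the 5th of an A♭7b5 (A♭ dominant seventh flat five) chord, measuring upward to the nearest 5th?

D♭ dominant thirteenth has D♭ as its root, and A♭7b5 (A♭ dominant seventh flat five) has E𝄫 as its 5th.
From D♭ to E𝄫: 1 semitone over a second = minor.

minor second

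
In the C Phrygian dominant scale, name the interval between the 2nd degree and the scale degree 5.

Spelling the C Phrygian dominant scale: C Db E F G Ab Bb.
2nd degree = Db; 5th degree = G.
4 letter names make it a fourth; at 6 semitones (a half step wider than perfect) the quality is augmented.

augmented 4th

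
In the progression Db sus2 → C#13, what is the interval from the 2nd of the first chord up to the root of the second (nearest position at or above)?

A6

The 2nd of Db sus2 is Eb; the root of C#13 is C#.
From Eb to C#: 10 semitones over a sixth = augmented.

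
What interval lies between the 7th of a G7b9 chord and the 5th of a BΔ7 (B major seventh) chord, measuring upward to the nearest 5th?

augmented unison

G7b9 has F as its 7th, and BΔ7 (B major seventh) has F# as its 5th.
1 letter names make it a unison; at 1 semitone (a half step wider than perfect) the quality is augmented.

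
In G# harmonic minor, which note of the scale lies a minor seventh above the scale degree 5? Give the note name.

The scale is G# A# B C# D# E F##.
The scale degree 5 is D#; a minor seventh above that is C# — scale degree 4.

C#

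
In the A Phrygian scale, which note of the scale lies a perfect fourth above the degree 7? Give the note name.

C

The scale is A B♭ C D E F G.
The degree 7 is G; a perfect fourth above that is C — scale degree 3.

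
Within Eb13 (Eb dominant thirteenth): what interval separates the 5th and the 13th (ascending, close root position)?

major 9th

The chord tones of Eb dominant thirteenth are Eb-G-Bb-Db-F-C.
That puts Bb below C.
From Bb to C is 14 semitones, exactly the major ninth.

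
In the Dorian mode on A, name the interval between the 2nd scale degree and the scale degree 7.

m6

The scale runs A B C D E F# G.
So we need the interval from B up to G.
From B to G: 8 semitones over a sixth = minor.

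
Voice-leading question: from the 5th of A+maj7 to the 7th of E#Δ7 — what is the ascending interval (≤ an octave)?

major seventh

A+maj7 has E# as its 5th, and E#Δ7 has D## as its 7th.
E# up to D## spans 7 letter names and 11 semitones — a major seventh.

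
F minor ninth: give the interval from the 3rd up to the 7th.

perfect fifth

The chord tones of Fm9 are F, Ab, C, Eb, G.
So we need the interval from Ab up to Eb.
Ab up to Eb spans 5 letter names and 7 semitones — a perfect fifth.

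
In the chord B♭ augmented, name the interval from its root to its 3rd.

B♭aug is spelled B♭ D F♯.
So we need the interval from B♭ up to D.
Counting 3 letters and 4 half steps from B♭ gives a major third.

major third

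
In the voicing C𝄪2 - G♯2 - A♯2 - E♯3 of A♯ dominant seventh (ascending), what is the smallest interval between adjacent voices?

Adjacent intervals: C𝄪2→G♯2 = diminished fifth; G♯2→A♯2 = major second; A♯2→E♯3 = perfect fifth.
The smallest is G♯2 to A♯2, a major second (2 semitones).

major 2nd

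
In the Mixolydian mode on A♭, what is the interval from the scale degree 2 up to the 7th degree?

Spelling the Mixolydian mode on A♭: A♭ B♭ C D♭ E♭ F G♭.
The scale degree 2 is B♭ and the degree 7 is G♭.
B♭ up to G♭ is 8 semitones, a half step narrower than a major sixth, so the interval is minor.

m6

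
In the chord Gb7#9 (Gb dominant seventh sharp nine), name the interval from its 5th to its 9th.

Gb7#9: Gb, Bb, Db, Fb, A.
So we need the interval from Db up to A.
Db up to A is 8 semitones, a half step wider than a perfect fifth, so the interval is augmented.

augmented fifth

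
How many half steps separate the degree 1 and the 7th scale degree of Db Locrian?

10

The scale is Db Ebb Fb Gb Abb Bbb Cb.
Db up to Cb is a minor seventh — 10 semitones.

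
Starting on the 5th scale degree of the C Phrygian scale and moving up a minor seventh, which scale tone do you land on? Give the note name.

The scale is C Db Eb F G Ab Bb.
The 5th scale degree is G; a minor seventh above that is F — scale degree 4.

F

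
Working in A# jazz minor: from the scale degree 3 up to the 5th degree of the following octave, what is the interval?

M10

The scale runs A# B# C# D# E# F## G##.
So we need the interval from C# up to E#.
C# up to E# spans 10 letter names and 16 semitones — a major tenth.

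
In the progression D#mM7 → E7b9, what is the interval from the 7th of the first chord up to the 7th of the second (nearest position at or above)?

d2

D#mM7 has C## as its 7th, and E7b9 has D as its 7th.
2 letter names make it a second; at 0 semitones (a whole step narrower than major) the quality is diminished.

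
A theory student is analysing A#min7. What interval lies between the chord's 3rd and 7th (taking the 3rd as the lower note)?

perfect fifth

A#m7: A#, C#, E#, G#.
So we need the interval from C# up to G#.
C# up to G# spans 5 letter names and 7 semitones — a perfect fifth.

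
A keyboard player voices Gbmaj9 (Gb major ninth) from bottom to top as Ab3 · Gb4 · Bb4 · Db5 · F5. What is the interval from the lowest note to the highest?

major thirteenth

The outer voices are Ab3 and F5.
Ab up to F spans 13 letter names and 21 semitones — a major thirteenth.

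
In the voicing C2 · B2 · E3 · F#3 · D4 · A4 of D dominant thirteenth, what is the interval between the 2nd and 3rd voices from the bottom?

Those voices are B2 and E3.
B up to E spans 4 letter names and 5 semitones — a perfect fourth.

P4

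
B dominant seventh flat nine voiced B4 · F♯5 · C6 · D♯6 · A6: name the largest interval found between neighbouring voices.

Adjacent intervals: B4→F♯5 = perfect fifth; F♯5→C6 = diminished fifth; C6→D♯6 = augmented second; D♯6→A6 = diminished fifth.
The largest is B4 to F♯5, a perfect fifth (7 semitones).

perfect 5th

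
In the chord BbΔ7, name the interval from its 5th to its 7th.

Bb major seventh: Bb, D, F, A.
The 5th is F and the 7th is A.
F up to A spans 3 letter names and 4 semitones — a major third.

major 3rd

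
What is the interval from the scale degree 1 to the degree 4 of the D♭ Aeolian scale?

perfect fourth

Spelling the D♭ Aeolian scale: D♭ E♭ F♭ G♭ A♭ B𝄫 C♭.
So we need the interval from D♭ up to G♭.
Counting 4 letters and 5 half steps from D♭ gives a perfect fourth.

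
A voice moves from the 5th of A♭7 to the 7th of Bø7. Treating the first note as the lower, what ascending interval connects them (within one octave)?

augmented fourth

A♭7 has E♭ as its 5th, and Bø7 has A as its 7th.
E♭ up to A is 6 semitones, a half step wider than a perfect fourth, so the interval is augmented.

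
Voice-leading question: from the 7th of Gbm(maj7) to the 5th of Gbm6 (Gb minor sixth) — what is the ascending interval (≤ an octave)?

m6

Gbm(maj7) has F as its 7th, and Gbm6 (Gb minor sixth) has Db as its 5th.
F up to Db is 8 semitones, a half step narrower than a major sixth, so the interval is minor.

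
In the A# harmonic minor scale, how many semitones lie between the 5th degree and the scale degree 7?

The scale is A# B# C# D# E# F# G##.
E# up to G## is a major third — 4 semitones.

4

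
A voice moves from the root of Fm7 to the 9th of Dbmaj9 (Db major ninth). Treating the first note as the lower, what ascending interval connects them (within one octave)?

minor 7th

The root of Fm7 is F; the 9th of Dbmaj9 (Db major ninth) is Eb.
F up to Eb is 10 semitones, a half step narrower than a major seventh, so the interval is minor.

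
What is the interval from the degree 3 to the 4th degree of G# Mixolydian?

G# mixolydian: G# A# B# C# D# E# F#.
That puts B# below C#.
From B# to C#: 1 semitone over a second = minor.

minor second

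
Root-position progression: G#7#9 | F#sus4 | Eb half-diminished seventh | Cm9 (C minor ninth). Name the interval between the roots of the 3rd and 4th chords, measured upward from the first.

The roots are Eb and C.
From Eb to C is 9 semitones, exactly the major sixth.

major 6th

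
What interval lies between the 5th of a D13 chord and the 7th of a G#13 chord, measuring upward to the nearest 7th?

D13 has A as its 5th, and G#13 has F# as its 7th.
Counting 6 letters and 9 half steps from A gives a major sixth.

M6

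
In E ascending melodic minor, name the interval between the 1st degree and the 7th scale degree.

The scale runs E F# G A B C# D#.
That puts E below D#.
E up to D# spans 7 letter names and 11 semitones — a major seventh.

M7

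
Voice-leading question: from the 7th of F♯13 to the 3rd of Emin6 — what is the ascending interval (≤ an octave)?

m3

The 7th of F♯13 is E; the 3rd of Emin6 is G.
3 letter names make it a third; at 3 semitones (a half step narrower than major) the quality is minor.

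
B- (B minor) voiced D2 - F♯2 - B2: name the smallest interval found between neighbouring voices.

Adjacent intervals: D2→F♯2 = major third; F♯2→B2 = perfect fourth.
The smallest is D2 to F♯2, a major third (4 semitones).

major third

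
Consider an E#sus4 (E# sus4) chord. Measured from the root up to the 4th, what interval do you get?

Spelling the chord: E#-A#-B#.
Root = E#; 4th = A#.
E# up to A# spans 4 letter names and 5 semitones — a perfect fourth.

perfect fourth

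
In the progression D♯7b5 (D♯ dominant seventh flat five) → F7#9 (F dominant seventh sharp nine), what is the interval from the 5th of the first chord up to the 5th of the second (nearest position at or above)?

minor 3rd

D♯7b5 (D♯ dominant seventh flat five) has A as its 5th, and F7#9 (F dominant seventh sharp nine) has C as its 5th.
A up to C is 3 semitones, a half step narrower than a major third, so the interval is minor.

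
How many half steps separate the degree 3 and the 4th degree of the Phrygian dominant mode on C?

The scale is C Db E F G Ab Bb.
E up to F is a minor second — 1 semitone.

1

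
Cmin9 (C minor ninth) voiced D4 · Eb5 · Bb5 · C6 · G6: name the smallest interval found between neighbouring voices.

Adjacent intervals: D4→Eb5 = minor ninth; Eb5→Bb5 = perfect fifth; Bb5→C6 = major second; C6→G6 = perfect fifth.
The smallest is Bb5 to C6, a major second (2 semitones).

major second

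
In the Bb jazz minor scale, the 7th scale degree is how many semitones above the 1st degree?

11

The scale is Bb C Db Eb F G A.
Bb up to A is a major seventh — 11 semitones.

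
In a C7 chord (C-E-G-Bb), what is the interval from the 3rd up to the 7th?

3rd = E; 7th = Bb.
5 letter names make it a fifth; at 6 semitones (a half step narrower than perfect) the quality is diminished.

diminished fifth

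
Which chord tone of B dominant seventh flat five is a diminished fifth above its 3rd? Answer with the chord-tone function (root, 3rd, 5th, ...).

7th

B7b5 (B dominant seventh flat five) is spelled B, D#, F, A.
The 3rd is D#. A diminished fifth above D# is A.
A is the chord's 7th.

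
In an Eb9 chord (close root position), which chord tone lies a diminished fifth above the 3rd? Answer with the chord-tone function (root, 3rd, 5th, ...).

7th

Spelling the chord: Eb-G-Bb-Db-F.
The 3rd is G. A diminished fifth above G is Db.
Db is the chord's 7th.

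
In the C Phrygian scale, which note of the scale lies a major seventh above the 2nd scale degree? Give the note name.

The scale is C Db Eb F G Ab Bb.
The 2nd scale degree is Db; a major seventh above that is C — scale degree 1.

C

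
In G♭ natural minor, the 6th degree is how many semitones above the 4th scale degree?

The scale is G♭ A♭ B𝄫 C♭ D♭ E𝄫 F♭.
C♭ up to E𝄫 is a minor third — 3 semitones.

3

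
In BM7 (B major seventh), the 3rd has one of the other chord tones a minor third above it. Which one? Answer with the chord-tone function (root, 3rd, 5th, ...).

5th

BM7 (B major seventh) is spelled B–D#–F#–A#.
The 3rd is D#. A minor third above D# is F#.
F# is the chord's 5th.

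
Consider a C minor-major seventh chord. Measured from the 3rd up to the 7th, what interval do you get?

The chord tones of Cm(maj7) are C, Eb, G, B.
3rd = Eb; 7th = B.
Eb up to B is 8 semitones, a half step wider than a perfect fifth, so the interval is augmented.

augmented 5th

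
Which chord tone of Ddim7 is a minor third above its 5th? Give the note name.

Cb

Ddim7 (D diminished seventh): D, F, Ab, Cb.
The 5th is Ab. A minor third above Ab is Cb.
Cb is the chord's 7th.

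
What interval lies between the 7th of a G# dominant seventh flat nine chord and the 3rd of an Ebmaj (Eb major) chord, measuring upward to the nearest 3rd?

The 7th of G# dominant seventh flat nine is F#; the 3rd of Ebmaj (Eb major) is G.
From F# to G: 1 semitone over a second = minor.

minor second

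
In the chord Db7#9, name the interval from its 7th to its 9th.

The chord tones of Db7#9 are Db, F, Ab, Cb, E.
So we need the interval from Cb up to E.
Cb up to E is 5 semitones, a half step wider than a major third, so the interval is augmented.

augmented 3rd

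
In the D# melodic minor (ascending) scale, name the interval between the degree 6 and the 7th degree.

major second

Spelling the D# melodic minor (ascending) scale: D# E# F# G# A# B# C##.
That puts B# below C##.
Counting 2 letters and 2 half steps from B# gives a major second.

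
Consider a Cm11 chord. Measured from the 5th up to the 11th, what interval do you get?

Cm11 is spelled C, E♭, G, B♭, D, F.
The 5th is G and the 11th is F.
7 letter names make it a seventh; at 10 semitones (a half step narrower than major) the quality is minor.

m7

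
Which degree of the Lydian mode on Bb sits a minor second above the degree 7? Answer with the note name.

The scale is Bb C D E F G A.
The degree 7 is A; a minor second above that is Bb — scale degree 1.

Bb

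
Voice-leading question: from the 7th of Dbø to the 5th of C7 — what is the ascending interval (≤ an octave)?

augmented fifth

Dbø has Cb as its 7th, and C7 has G as its 5th.
5 letter names make it a fifth; at 8 semitones (a half step wider than perfect) the quality is augmented.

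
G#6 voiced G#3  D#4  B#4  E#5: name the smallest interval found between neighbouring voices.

Adjacent intervals: G#3→D#4 = perfect fifth; D#4→B#4 = major sixth; B#4→E#5 = perfect fourth.
The smallest is B#4 to E#5, a perfect fourth (5 semitones).

perfect fourth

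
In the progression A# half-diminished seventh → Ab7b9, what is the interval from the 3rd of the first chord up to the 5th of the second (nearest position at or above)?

diminished third

A# half-diminished seventh has C# as its 3rd, and Ab7b9 has Eb as its 5th.
From C# to Eb: 2 semitones over a third = diminished.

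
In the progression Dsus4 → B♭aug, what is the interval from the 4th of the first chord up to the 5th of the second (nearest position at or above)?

major 7th

The 4th of Dsus4 is G; the 5th of B♭aug is F♯.
Counting 7 letters and 11 half steps from G gives a major seventh.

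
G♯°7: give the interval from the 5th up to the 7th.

minor 3rd

G♯dim7 (G♯ diminished seventh): G♯–B–D–F.
The 5th is D and the 7th is F.
D up to F is 3 semitones, a half step narrower than a major third, so the interval is minor.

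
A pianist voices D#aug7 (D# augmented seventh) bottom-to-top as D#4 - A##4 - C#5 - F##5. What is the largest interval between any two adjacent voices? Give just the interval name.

augmented fifth

Adjacent intervals: D#4→A##4 = augmented fifth; A##4→C#5 = diminished third; C#5→F##5 = augmented fourth.
The largest is D#4 to A##4, an augmented fifth (8 semitones).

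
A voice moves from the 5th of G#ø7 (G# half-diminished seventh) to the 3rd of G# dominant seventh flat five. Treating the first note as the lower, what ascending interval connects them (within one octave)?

G#ø7 (G# half-diminished seventh) has D as its 5th, and G# dominant seventh flat five has B# as its 3rd.
From D to B#: 10 semitones over a sixth = augmented.

A6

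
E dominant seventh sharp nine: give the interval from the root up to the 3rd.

major 3rd

E dominant seventh sharp nine: E G# B D F##.
So we need the interval from E up to G#.
Counting 3 letters and 4 half steps from E gives a major third.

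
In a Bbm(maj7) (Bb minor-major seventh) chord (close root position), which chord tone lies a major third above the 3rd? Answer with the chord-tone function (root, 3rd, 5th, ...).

Spelling the chord: Bb Db F A.
The 3rd is Db. A major third above Db is F.
F is the chord's 5th.

5th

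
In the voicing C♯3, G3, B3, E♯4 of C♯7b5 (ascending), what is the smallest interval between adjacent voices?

M3

Adjacent intervals: C♯3→G3 = diminished fifth; G3→B3 = major third; B3→E♯4 = augmented fourth.
The smallest is G3 to B3, a major third (4 semitones).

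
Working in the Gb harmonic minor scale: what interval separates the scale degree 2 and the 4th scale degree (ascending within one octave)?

m3

Gb harmonic minor: Gb Ab Bbb Cb Db Ebb F.
So we need the interval from Ab up to Cb.
Ab up to Cb is 3 semitones, a half step narrower than a major third, so the interval is minor.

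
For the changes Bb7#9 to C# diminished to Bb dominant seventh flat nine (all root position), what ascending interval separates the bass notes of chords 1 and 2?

A2

The roots are Bb and C#.
2 letter names make it a second; at 3 semitones (a half step wider than major) the quality is augmented.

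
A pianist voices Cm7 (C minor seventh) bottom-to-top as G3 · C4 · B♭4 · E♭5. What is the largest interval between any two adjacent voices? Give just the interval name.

Adjacent intervals: G3→C4 = perfect fourth; C4→B♭4 = minor seventh; B♭4→E♭5 = perfect fourth.
The largest is C4 to B♭4, a minor seventh (10 semitones).

minor 7th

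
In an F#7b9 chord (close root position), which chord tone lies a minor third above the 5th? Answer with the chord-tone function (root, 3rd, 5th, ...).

7th

F#7b9: F# A# C# E G.
The 5th is C#. A minor third above C# is E.
E is the chord's 7th.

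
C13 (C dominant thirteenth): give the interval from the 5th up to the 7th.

Spelling the chord: C, E, G, Bb, D, A.
That puts G below Bb.
G up to Bb is 3 semitones, a half step narrower than a major third, so the interval is minor.

m3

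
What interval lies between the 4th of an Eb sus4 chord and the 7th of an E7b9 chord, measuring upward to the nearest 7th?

Eb sus4 has Ab as its 4th, and E7b9 has D as its 7th.
From Ab to D: 6 semitones over a fourth = augmented.

augmented 4th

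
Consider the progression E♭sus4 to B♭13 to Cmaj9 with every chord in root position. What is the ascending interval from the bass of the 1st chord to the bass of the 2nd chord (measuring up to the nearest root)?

perfect fifth

The roots are E♭ and B♭.
Counting 5 letters and 7 half steps from E♭ gives a perfect fifth.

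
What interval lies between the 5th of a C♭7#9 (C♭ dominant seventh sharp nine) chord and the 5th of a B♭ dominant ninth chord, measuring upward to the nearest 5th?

major seventh

The 5th of C♭7#9 (C♭ dominant seventh sharp nine) is G♭; the 5th of B♭ dominant ninth is F.
Counting 7 letters and 11 half steps from G♭ gives a major seventh.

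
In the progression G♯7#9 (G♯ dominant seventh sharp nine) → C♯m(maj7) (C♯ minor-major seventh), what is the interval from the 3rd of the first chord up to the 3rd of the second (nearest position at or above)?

diminished 4th

The 3rd of G♯7#9 (G♯ dominant seventh sharp nine) is B♯; the 3rd of C♯m(maj7) (C♯ minor-major seventh) is E.
From B♯ to E: 4 semitones over a fourth = diminished.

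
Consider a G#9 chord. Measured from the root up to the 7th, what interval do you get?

m7

The chord tones of G# dominant ninth are G#-B#-D#-F#-A#.
The root is G# and the 7th is F#.
From G# to F#: 10 semitones over a seventh = minor.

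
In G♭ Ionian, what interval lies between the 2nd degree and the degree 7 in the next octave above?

M13

G♭ major: G♭ A♭ B♭ C♭ D♭ E♭ F.
So we need the interval from A♭ up to F.
Counting 13 letters and 21 half steps from A♭ gives a major thirteenth.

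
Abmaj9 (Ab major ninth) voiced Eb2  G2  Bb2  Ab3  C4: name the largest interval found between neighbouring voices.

Adjacent intervals: Eb2→G2 = major third; G2→Bb2 = minor third; Bb2→Ab3 = minor seventh; Ab3→C4 = major third.
The largest is Bb2 to Ab3, a minor seventh (10 semitones).

minor seventh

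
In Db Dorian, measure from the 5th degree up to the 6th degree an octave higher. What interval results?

Db dorian: Db Eb Fb Gb Ab Bb Cb.
5th degree = Ab; 6th degree (up an octave) = Bb.
Ab up to Bb spans 9 letter names and 14 semitones — a major ninth.

major ninth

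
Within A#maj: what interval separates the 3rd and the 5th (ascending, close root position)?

m3

A# (A# major) is spelled A#–C##–E#.
The 3rd is C## and the 5th is E#.
3 letter names make it a third; at 3 semitones (a half step narrower than major) the quality is minor.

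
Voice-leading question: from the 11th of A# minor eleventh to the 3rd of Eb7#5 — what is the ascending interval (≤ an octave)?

The 11th of A# minor eleventh is D#; the 3rd of Eb7#5 is G.
D# up to G is 4 semitones, a half step narrower than a perfect fourth, so the interval is diminished.

diminished fourth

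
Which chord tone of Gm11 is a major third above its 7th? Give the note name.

Gm11 (G minor eleventh) is spelled G–Bb–D–F–A–C.
The 7th is F. A major third above F is A.
A is the chord's 9th.

A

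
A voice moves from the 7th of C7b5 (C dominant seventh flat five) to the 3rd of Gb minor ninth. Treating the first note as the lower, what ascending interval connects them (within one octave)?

C7b5 (C dominant seventh flat five) has Bb as its 7th, and Gb minor ninth has Bbb as its 3rd.
From Bb to Bbb: 11 semitones over an octave = diminished.

diminished octave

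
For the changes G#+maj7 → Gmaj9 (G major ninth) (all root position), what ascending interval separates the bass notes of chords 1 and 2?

The roots are G# and G.
From G# to G: 11 semitones over an octave = diminished.

diminished 8th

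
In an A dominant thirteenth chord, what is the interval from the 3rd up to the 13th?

P11

The chord tones of A13 (A dominant thirteenth) are A–C#–E–G–B–F#.
3rd = C#; 13th = F#.
From C# to F# is 17 semitones, exactly the perfect eleventh.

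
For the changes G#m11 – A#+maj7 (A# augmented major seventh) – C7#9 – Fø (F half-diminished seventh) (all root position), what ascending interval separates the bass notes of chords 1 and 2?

The roots are G# and A#.
G# up to A# spans 2 letter names and 2 semitones — a major second.

major 2nd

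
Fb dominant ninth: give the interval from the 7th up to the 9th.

The chord tones of Fb dominant ninth are Fb-Ab-Cb-Ebb-Gb.
So we need the interval from Ebb up to Gb.
Counting 3 letters and 4 half steps from Ebb gives a major third.

major third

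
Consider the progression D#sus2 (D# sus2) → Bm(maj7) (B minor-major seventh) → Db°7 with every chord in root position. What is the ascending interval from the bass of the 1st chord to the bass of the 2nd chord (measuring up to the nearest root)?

The roots are D# and B.
D# up to B is 8 semitones, a half step narrower than a major sixth, so the interval is minor.

minor sixth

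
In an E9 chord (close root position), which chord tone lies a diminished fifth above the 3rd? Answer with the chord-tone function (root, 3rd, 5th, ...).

7th

Spelling the chord: E, G#, B, D, F#.
The 3rd is G#. A diminished fifth above G# is D.
D is the chord's 7th.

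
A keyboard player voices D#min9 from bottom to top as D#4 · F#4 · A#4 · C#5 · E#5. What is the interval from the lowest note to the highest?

M9

The outer voices are D#4 and E#5.
D# up to E# spans 9 letter names and 14 semitones — a major ninth.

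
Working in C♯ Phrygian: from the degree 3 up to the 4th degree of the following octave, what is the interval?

C♯ phrygian: C♯ D E F♯ G♯ A B.
So we need the interval from E up to F♯.
E up to F♯ spans 9 letter names and 14 semitones — a major ninth.

major 9th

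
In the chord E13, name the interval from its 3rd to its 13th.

The chord tones of E dominant thirteenth are E, G#, B, D, F#, C#.
3rd = G#; 13th = C#.
From G# to C# is 17 semitones, exactly the perfect eleventh.

perfect eleventh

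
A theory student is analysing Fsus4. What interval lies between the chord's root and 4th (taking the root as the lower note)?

P4

Spelling the chord: F, B♭, C.
That puts F below B♭.
Counting 4 letters and 5 half steps from F gives a perfect fourth.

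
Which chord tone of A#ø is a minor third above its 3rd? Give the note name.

A#ø7 is spelled A#, C#, E, G#.
The 3rd is C#. A minor third above C# is E.
E is the chord's 5th.

E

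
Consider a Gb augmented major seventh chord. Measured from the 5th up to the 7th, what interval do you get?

m3

Gb+maj7: Gb–Bb–D–F.
The 5th is D and the 7th is F.
3 letter names make it a third; at 3 semitones (a half step narrower than major) the quality is minor.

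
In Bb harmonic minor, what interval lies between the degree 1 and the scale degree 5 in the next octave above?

perfect twelfth

Spelling Bb harmonic minor: Bb C Db Eb F Gb A.
Degree 1 = Bb; 5th scale degree (up an octave) = F.
From Bb to F is 19 semitones, exactly the perfect twelfth.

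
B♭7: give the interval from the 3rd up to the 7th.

d5

B♭7 (B♭ dominant seventh) is spelled B♭ D F A♭.
3rd = D; 7th = A♭.
From D to A♭: 6 semitones over a fifth = diminished.
That tritone between 3rd and 7th is what gives the dominant seventh its pull toward resolution.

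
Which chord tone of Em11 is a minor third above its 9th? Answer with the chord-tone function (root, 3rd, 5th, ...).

Em11 (E minor eleventh) is spelled E, G, B, D, F#, A.
The 9th is F#. A minor third above F# is A.
A is the chord's 11th.

11th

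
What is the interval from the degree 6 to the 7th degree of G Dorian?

minor second

Spelling G Dorian: G A Bb C D E F.
That puts E below F.
From E to F: 1 semitone over a second = minor.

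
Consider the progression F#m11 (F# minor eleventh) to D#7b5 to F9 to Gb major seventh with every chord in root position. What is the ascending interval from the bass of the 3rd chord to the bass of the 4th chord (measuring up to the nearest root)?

The roots are F and Gb.
2 letter names make it a second; at 1 semitone (a half step narrower than major) the quality is minor.

minor second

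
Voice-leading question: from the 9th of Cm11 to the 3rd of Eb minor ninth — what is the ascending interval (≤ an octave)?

diminished 4th

Cm11 has D as its 9th, and Eb minor ninth has Gb as its 3rd.
4 letter names make it a fourth; at 4 semitones (a half step narrower than perfect) the quality is diminished.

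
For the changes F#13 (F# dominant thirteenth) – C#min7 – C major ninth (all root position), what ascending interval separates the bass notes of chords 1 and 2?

perfect fifth

The roots are F# and C#.
Counting 5 letters and 7 half steps from F# gives a perfect fifth.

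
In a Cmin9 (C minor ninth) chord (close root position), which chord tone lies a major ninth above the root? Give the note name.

Spelling the chord: C–Eb–G–Bb–D.
The root is C. A major ninth above C is D.
D is the chord's 9th.

D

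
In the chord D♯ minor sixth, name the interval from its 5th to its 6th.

Spelling the chord: D♯ F♯ A♯ B♯.
5th = A♯; 6th = B♯.
From A♯ to B♯ is 2 semitones, exactly the major second.

major second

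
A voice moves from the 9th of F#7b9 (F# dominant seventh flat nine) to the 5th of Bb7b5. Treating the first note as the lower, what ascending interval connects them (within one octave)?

F#7b9 (F# dominant seventh flat nine) has G as its 9th, and Bb7b5 has Fb as its 5th.
7 letter names make it a seventh; at 9 semitones (a whole step narrower than major) the quality is diminished.

diminished 7th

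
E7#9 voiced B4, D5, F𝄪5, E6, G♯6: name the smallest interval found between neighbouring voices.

minor third

Adjacent intervals: B4→D5 = minor third; D5→F𝄪5 = augmented third; F𝄪5→E6 = diminished seventh; E6→G♯6 = major third.
The smallest is B4 to D5, a minor third (3 semitones).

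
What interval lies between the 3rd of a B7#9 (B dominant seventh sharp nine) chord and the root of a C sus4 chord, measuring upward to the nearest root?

B7#9 (B dominant seventh sharp nine) has D# as its 3rd, and C sus4 has C as its root.
D# up to C is 9 semitones, a whole step narrower than a major seventh, so the interval is diminished.

diminished 7th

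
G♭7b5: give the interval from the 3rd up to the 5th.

diminished third

Spelling the chord: G♭–B♭–D𝄫–F♭.
3rd = B♭; 5th = D𝄫.
From B♭ to D𝄫: 2 semitones over a third = diminished.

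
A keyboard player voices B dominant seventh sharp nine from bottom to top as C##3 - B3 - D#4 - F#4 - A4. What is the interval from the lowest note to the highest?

The outer voices are C##3 and A4.
13 letter names make it a thirteenth; at 19 semitones (a whole step narrower than major) the quality is diminished.

diminished thirteenth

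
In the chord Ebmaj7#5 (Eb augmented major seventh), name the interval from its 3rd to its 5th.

major 3rd

Eb augmented major seventh is spelled Eb–G–B–D.
So we need the interval from G up to B.
G up to B spans 3 letter names and 4 semitones — a major third.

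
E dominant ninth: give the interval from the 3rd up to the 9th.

E9 (E dominant ninth): E-G#-B-D-F#.
That puts G# below F#.
7 letter names make it a seventh; at 10 semitones (a half step narrower than major) the quality is minor.

minor 7th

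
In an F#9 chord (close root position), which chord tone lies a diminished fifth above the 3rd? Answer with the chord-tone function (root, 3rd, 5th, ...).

F#9 is spelled F#–A#–C#–E–G#.
The 3rd is A#. A diminished fifth above A# is E.
E is the chord's 7th.

7th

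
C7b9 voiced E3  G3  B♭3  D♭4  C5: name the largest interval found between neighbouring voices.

Adjacent intervals: E3→G3 = minor third; G3→B♭3 = minor third; B♭3→D♭4 = minor third; D♭4→C5 = major seventh.
The largest is D♭4 to C5, a major seventh (11 semitones).

major seventh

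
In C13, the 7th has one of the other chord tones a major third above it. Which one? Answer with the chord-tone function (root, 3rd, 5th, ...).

C13: C E G B♭ D A.
The 7th is B♭. A major third above B♭ is D.
D is the chord's 9th.

9th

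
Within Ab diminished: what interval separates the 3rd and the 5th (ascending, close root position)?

minor third

Ab° is spelled Ab-Cb-Ebb.
So we need the interval from Cb up to Ebb.
Cb up to Ebb is 3 semitones, a half step narrower than a major third, so the interval is minor.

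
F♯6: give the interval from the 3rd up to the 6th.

F♯ major sixth is spelled F♯ A♯ C♯ D♯.
The 3rd is A♯ and the 6th is D♯.
Counting 4 letters and 5 half steps from A♯ gives a perfect fourth.

perfect fourth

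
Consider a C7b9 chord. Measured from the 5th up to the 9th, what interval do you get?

The chord tones of C7b9 are C, E, G, B♭, D♭.
5th = G; 9th = D♭.
5 letter names make it a fifth; at 6 semitones (a half step narrower than perfect) the quality is diminished.

diminished fifth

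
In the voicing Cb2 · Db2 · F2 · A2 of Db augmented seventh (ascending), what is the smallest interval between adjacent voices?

Adjacent intervals: Cb2→Db2 = major second; Db2→F2 = major third; F2→A2 = major third.
The smallest is Cb2 to Db2, a major second (2 semitones).

major second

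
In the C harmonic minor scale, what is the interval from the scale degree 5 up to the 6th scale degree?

The scale runs C D Eb F G Ab B.
That puts G below Ab.
From G to Ab: 1 semitone over a second = minor.

m2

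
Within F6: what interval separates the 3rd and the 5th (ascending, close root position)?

minor third

Spelling the chord: F A C D.
The 3rd is A and the 5th is C.
3 letter names make it a third; at 3 semitones (a half step narrower than major) the quality is minor.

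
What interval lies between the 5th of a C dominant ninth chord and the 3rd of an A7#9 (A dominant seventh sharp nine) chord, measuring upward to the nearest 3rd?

augmented fourth

The 5th of C dominant ninth is G; the 3rd of A7#9 (A dominant seventh sharp nine) is C#.
4 letter names make it a fourth; at 6 semitones (a half step wider than perfect) the quality is augmented.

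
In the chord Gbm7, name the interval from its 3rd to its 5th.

Gbmin7 (Gb minor seventh): Gb-Bbb-Db-Fb.
3rd = Bbb; 5th = Db.
Counting 3 letters and 4 half steps from Bbb gives a major third.

major third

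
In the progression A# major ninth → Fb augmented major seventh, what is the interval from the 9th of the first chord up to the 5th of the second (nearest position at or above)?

A# major ninth has B# as its 9th, and Fb augmented major seventh has C as its 5th.
2 letter names make it a second; at 0 semitones (a whole step narrower than major) the quality is diminished.

diminished 2nd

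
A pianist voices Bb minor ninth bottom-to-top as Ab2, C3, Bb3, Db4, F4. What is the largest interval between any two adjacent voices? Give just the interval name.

minor 7th

Adjacent intervals: Ab2→C3 = major third; C3→Bb3 = minor seventh; Bb3→Db4 = minor third; Db4→F4 = major third.
The largest is C3 to Bb3, a minor seventh (10 semitones).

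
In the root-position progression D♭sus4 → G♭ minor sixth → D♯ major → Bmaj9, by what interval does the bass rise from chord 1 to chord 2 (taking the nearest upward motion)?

The roots are D♭ and G♭.
Counting 4 letters and 5 half steps from D♭ gives a perfect fourth.

perfect fourth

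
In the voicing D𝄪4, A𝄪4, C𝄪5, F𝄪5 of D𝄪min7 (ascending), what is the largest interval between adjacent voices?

Adjacent intervals: D𝄪4→A𝄪4 = perfect fifth; A𝄪4→C𝄪5 = minor third; C𝄪5→F𝄪5 = perfect fourth.
The largest is D𝄪4 to A𝄪4, a perfect fifth (7 semitones).

perfect fifth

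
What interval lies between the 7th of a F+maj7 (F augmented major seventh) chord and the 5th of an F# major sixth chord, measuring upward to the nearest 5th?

major sixth

F+maj7 (F augmented major seventh) has E as its 7th, and F# major sixth has C# as its 5th.
From E to C# is 9 semitones, exactly the major sixth.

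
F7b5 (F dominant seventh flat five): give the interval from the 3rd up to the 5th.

Spelling the chord: F A Cb Eb.
The 3rd is A and the 5th is Cb.
A up to Cb is 2 semitones, a whole step narrower than a major third, so the interval is diminished.

diminished third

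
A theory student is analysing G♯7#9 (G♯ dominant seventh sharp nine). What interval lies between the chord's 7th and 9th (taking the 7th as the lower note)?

augmented third

The chord tones of G♯7#9 (G♯ dominant seventh sharp nine) are G♯–B♯–D♯–F♯–A𝄪.
So we need the interval from F♯ up to A𝄪.
From F♯ to A𝄪: 5 semitones over a third = augmented.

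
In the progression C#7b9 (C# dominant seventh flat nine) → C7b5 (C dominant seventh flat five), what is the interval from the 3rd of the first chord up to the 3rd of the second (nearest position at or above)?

diminished octave

C#7b9 (C# dominant seventh flat nine) has E# as its 3rd, and C7b5 (C dominant seventh flat five) has E as its 3rd.
From E# to E: 11 semitones over an octave = diminished.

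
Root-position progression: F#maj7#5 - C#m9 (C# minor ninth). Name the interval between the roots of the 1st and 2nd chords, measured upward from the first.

perfect 5th

The roots are F# and C#.
Counting 5 letters and 7 half steps from F# gives a perfect fifth.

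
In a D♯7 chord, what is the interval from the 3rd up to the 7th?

The chord tones of D♯7 are D♯, F𝄪, A♯, C♯.
So we need the interval from F𝄪 up to C♯.
F𝄪 up to C♯ is 6 semitones, a half step narrower than a perfect fifth, so the interval is diminished.

diminished fifth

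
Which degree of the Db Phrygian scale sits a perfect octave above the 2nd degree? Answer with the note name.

Ebb

The scale is Db Ebb Fb Gb Ab Bbb Cb.
The 2nd degree is Ebb; a perfect octave above that is Ebb — scale degree 2.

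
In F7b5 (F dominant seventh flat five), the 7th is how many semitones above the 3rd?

6

Spelling the chord: F, A, C♭, E♭.
A to E♭ is a diminished fifth: 6 semitones.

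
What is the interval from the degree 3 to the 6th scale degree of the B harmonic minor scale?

The scale runs B C# D E F# G A#.
That puts D below G.
Counting 4 letters and 5 half steps from D gives a perfect fourth.

perfect 4th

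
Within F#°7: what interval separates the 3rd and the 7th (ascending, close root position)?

diminished fifth

F# diminished seventh: F# A C Eb.
3rd = A; 7th = Eb.
A up to Eb is 6 semitones, a half step narrower than a perfect fifth, so the interval is diminished.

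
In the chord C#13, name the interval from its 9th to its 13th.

perfect fifth

Spelling the chord: C#-E#-G#-B-D#-A#.
That puts D# below A#.
Counting 5 letters and 7 half steps from D# gives a perfect fifth.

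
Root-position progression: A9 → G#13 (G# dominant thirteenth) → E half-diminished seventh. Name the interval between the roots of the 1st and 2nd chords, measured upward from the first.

The roots are A and G#.
Counting 7 letters and 11 half steps from A gives a major seventh.

major seventh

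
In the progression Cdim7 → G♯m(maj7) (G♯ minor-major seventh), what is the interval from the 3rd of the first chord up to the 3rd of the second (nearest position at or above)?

augmented fifth

The 3rd of Cdim7 is E♭; the 3rd of G♯m(maj7) (G♯ minor-major seventh) is B.
E♭ up to B is 8 semitones, a half step wider than a perfect fifth, so the interval is augmented.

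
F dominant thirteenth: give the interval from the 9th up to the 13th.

The chord tones of F dominant thirteenth are F-A-C-Eb-G-D.
So we need the interval from G up to D.
From G to D is 7 semitones, exactly the perfect fifth.

perfect fifth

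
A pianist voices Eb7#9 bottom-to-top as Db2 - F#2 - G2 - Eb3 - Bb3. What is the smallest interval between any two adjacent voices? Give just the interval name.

Adjacent intervals: Db2→F#2 = augmented third; F#2→G2 = minor second; G2→Eb3 = minor sixth; Eb3→Bb3 = perfect fifth.
The smallest is F#2 to G2, a minor second (1 semitone).

minor second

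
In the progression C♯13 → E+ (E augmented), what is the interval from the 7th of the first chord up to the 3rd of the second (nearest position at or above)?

M6

C♯13 has B as its 7th, and E+ (E augmented) has G♯ as its 3rd.
B up to G♯ spans 6 letter names and 9 semitones — a major sixth.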